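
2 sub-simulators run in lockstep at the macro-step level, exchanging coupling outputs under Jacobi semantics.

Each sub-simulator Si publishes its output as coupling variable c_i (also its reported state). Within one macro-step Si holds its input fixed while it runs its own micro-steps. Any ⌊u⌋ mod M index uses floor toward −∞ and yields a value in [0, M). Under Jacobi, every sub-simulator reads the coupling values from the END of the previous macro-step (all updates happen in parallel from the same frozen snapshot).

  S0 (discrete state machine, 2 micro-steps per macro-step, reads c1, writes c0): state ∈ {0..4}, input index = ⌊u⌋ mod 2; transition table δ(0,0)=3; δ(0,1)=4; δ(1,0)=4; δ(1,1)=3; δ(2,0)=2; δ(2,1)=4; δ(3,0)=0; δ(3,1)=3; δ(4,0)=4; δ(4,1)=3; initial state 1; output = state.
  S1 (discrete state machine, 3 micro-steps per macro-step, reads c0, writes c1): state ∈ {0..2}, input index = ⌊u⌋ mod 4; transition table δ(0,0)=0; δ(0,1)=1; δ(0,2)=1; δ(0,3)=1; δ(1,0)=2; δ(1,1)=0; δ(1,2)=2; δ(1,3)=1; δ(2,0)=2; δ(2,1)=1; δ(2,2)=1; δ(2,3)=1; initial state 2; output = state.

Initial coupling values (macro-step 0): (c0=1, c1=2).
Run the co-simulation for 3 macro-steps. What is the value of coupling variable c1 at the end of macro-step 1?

c1 at macro-step 1 = 1

macro 1: S0 reads c1=2 → after 2×micro: 4; S1 reads c0=1 → after 3×micro: 1 ⇒ (c0=4, c1=1)
macro 2: S0 reads c1=1 → after 2×micro: 3; S1 reads c0=4 → after 3×micro: 2 ⇒ (c0=3, c1=2)
macro 3: S0 reads c1=2 → after 2×micro: 3; S1 reads c0=3 → after 3×micro: 1 ⇒ (c0=3, c1=1)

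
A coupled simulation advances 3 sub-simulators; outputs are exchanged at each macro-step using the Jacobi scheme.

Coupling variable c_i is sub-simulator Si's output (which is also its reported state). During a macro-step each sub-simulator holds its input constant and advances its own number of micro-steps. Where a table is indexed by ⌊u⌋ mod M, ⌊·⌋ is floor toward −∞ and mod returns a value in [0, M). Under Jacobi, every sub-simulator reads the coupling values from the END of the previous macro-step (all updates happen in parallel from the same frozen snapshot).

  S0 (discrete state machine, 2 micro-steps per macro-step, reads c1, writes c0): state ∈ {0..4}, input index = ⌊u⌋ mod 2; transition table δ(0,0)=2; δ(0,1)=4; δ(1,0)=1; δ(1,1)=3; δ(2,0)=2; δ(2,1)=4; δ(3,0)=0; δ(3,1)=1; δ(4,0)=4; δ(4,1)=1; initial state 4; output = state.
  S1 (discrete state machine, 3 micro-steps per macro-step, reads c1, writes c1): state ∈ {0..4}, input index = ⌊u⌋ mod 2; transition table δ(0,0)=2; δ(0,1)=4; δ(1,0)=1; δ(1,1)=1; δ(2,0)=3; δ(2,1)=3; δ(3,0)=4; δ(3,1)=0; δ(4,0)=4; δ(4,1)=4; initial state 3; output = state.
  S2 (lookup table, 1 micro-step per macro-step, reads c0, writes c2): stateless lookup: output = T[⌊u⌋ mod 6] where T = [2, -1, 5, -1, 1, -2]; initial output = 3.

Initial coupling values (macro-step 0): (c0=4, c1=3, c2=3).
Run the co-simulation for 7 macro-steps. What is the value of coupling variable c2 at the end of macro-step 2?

c2 at macro-step 2 = -1

macro 1: S0 reads c1=3 → after 2×micro: 3; S1 reads c1=3 → after 3×micro: 4; S2 reads c0=4 → after 1×micro: 1 ⇒ (c0=3, c1=4, c2=1)
macro 2: S0 reads c1=4 → after 2×micro: 2; S1 reads c1=4 → after 3×micro: 4; S2 reads c0=3 → after 1×micro: -1 ⇒ (c0=2, c1=4, c2=-1)
macro 3: S0 reads c1=4 → after 2×micro: 2; S1 reads c1=4 → after 3×micro: 4; S2 reads c0=2 → after 1×micro: 5 ⇒ (c0=2, c1=4, c2=5)
macro 4: S0 reads c1=4 → after 2×micro: 2; S1 reads c1=4 → after 3×micro: 4; S2 reads c0=2 → after 1×micro: 5 ⇒ (c0=2, c1=4, c2=5)
macro 5: S0 reads c1=4 → after 2×micro: 2; S1 reads c1=4 → after 3×micro: 4; S2 reads c0=2 → after 1×micro: 5 ⇒ (c0=2, c1=4, c2=5)
macro 6: S0 reads c1=4 → after 2×micro: 2; S1 reads c1=4 → after 3×micro: 4; S2 reads c0=2 → after 1×micro: 5 ⇒ (c0=2, c1=4, c2=5)
macro 7: S0 reads c1=4 → after 2×micro: 2; S1 reads c1=4 → after 3×micro: 4; S2 reads c0=2 → after 1×micro: 5 ⇒ (c0=2, c1=4, c2=5)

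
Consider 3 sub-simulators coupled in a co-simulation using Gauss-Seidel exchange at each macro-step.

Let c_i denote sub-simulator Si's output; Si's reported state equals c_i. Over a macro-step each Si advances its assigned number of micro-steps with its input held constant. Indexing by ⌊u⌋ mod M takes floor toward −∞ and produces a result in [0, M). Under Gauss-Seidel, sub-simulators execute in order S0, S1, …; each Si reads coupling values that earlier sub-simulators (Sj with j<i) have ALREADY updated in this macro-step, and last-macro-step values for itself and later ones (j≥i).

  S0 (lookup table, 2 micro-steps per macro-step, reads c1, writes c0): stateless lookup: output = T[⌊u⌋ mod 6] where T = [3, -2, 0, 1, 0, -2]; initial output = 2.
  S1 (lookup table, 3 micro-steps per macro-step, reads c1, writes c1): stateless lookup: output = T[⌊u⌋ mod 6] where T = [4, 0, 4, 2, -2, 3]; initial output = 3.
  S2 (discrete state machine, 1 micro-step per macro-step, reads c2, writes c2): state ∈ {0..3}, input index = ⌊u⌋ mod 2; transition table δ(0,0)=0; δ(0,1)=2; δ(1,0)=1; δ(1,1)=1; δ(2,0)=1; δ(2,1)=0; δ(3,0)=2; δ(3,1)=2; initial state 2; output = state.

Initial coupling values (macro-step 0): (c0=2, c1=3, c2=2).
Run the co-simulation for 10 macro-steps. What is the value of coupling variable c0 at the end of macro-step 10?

c0 at macro-step 10 = 0

macro 1: S0 reads c1=3 → after 2×micro: 1; S1 reads c1=3 → after 3×micro: 2; S2 reads c2=2 → after 1×micro: 1 ⇒ (c0=1, c1=2, c2=1)
macro 2: S0 reads c1=2 → after 2×micro: 0; S1 reads c1=2 → after 3×micro: 4; S2 reads c2=1 → after 1×micro: 1 ⇒ (c0=0, c1=4, c2=1)
macro 3: S0 reads c1=4 → after 2×micro: 0; S1 reads c1=4 → after 3×micro: -2; S2 reads c2=1 → after 1×micro: 1 ⇒ (c0=0, c1=-2, c2=1)
macro 4: S0 reads c1=-2 → after 2×micro: 0; S1 reads c1=-2 → after 3×micro: -2; S2 reads c2=1 → after 1×micro: 1 ⇒ (c0=0, c1=-2, c2=1)
macro 5: S0 reads c1=-2 → after 2×micro: 0; S1 reads c1=-2 → after 3×micro: -2; S2 reads c2=1 → after 1×micro: 1 ⇒ (c0=0, c1=-2, c2=1)
macro 6: S0 reads c1=-2 → after 2×micro: 0; S1 reads c1=-2 → after 3×micro: -2; S2 reads c2=1 → after 1×micro: 1 ⇒ (c0=0, c1=-2, c2=1)
macro 7: S0 reads c1=-2 → after 2×micro: 0; S1 reads c1=-2 → after 3×micro: -2; S2 reads c2=1 → after 1×micro: 1 ⇒ (c0=0, c1=-2, c2=1)
macro 8: S0 reads c1=-2 → after 2×micro: 0; S1 reads c1=-2 → after 3×micro: -2; S2 reads c2=1 → after 1×micro: 1 ⇒ (c0=0, c1=-2, c2=1)
macro 9: S0 reads c1=-2 → after 2×micro: 0; S1 reads c1=-2 → after 3×micro: -2; S2 reads c2=1 → after 1×micro: 1 ⇒ (c0=0, c1=-2, c2=1)
macro 10: S0 reads c1=-2 → after 2×micro: 0; S1 reads c1=-2 → after 3×micro: -2; S2 reads c2=1 → after 1×micro: 1 ⇒ (c0=0, c1=-2, c2=1)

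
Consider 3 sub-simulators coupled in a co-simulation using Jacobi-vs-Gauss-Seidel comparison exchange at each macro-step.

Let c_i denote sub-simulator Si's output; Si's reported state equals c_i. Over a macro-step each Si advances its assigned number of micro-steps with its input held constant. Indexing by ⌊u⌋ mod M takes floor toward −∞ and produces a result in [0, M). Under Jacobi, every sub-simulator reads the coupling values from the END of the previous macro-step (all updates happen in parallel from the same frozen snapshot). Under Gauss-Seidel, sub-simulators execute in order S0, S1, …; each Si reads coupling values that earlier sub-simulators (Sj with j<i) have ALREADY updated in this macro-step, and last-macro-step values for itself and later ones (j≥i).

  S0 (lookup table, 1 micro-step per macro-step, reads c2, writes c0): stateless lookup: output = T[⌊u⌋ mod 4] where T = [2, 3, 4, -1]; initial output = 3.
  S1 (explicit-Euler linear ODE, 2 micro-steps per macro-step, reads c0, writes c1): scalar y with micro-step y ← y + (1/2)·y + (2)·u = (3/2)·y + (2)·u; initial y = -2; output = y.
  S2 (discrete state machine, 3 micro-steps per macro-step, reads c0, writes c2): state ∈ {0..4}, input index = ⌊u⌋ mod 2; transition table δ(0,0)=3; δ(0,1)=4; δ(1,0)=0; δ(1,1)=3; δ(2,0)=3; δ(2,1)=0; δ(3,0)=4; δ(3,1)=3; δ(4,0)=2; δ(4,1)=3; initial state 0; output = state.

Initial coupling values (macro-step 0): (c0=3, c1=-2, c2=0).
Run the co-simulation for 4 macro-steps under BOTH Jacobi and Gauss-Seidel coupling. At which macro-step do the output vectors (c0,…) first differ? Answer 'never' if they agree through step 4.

first divergence at macro-step: 1

[Jacobi] macro 1: S0 reads c2=0 → after 1×micro: 2; S1 reads c0=3 → after 2×micro: 21/2; S2 reads c0=3 → after 3×micro: 3 ⇒ (c0=2, c1=21/2, c2=3)
[Jacobi] macro 2: S0 reads c2=3 → after 1×micro: -1; S1 reads c0=2 → after 2×micro: 269/8; S2 reads c0=2 → after 3×micro: 3 ⇒ (c0=-1, c1=269/8, c2=3)
[Jacobi] macro 3: S0 reads c2=3 → after 1×micro: -1; S1 reads c0=-1 → after 2×micro: 2261/32; S2 reads c0=-1 → after 3×micro: 3 ⇒ (c0=-1, c1=2261/32, c2=3)
[Jacobi] macro 4: S0 reads c2=3 → after 1×micro: -1; S1 reads c0=-1 → after 2×micro: 19709/128; S2 reads c0=-1 → after 3×micro: 3 ⇒ (c0=-1, c1=19709/128, c2=3)
[Gauss-Seidel] macro 1: S0 reads c2=0 → after 1×micro: 2; S1 reads c0=2 → after 2×micro: 11/2; S2 reads c0=2 → after 3×micro: 2 ⇒ (c0=2, c1=11/2, c2=2)
[Gauss-Seidel] macro 2: S0 reads c2=2 → after 1×micro: 4; S1 reads c0=4 → after 2×micro: 259/8; S2 reads c0=4 → after 3×micro: 2 ⇒ (c0=4, c1=259/8, c2=2)
[Gauss-Seidel] macro 3: S0 reads c2=2 → after 1×micro: 4; S1 reads c0=4 → after 2×micro: 2971/32; S2 reads c0=4 → after 3×micro: 2 ⇒ (c0=4, c1=2971/32, c2=2)
[Gauss-Seidel] macro 4: S0 reads c2=2 → after 1×micro: 4; S1 reads c0=4 → after 2×micro: 29299/128; S2 reads c0=4 → after 3×micro: 2 ⇒ (c0=4, c1=29299/128, c2=2)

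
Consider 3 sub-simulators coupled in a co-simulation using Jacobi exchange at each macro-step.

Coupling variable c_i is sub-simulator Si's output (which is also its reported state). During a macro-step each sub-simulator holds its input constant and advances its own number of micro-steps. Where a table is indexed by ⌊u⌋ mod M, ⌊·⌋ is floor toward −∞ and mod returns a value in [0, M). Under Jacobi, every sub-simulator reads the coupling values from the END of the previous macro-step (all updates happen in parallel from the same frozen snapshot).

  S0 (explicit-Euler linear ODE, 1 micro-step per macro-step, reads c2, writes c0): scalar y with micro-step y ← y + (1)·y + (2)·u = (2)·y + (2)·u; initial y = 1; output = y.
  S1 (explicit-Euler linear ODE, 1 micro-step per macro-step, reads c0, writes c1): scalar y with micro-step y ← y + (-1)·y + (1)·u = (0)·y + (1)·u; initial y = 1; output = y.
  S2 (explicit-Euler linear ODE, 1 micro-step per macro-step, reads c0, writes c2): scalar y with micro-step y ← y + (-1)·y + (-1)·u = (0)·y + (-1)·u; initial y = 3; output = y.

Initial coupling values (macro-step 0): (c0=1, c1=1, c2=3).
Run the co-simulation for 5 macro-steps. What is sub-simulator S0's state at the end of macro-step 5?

macro 1: S0 reads c2=3 → after 1×micro: 8; S1 reads c0=1 → after 1×micro: 1; S2 reads c0=1 → after 1×micro: -1 ⇒ (c0=8, c1=1, c2=-1)
macro 2: S0 reads c2=-1 → after 1×micro: 14; S1 reads c0=8 → after 1×micro: 8; S2 reads c0=8 → after 1×micro: -8 ⇒ (c0=14, c1=8, c2=-8)
macro 3: S0 reads c2=-8 → after 1×micro: 12; S1 reads c0=14 → after 1×micro: 14; S2 reads c0=14 → after 1×micro: -14 ⇒ (c0=12, c1=14, c2=-14)
macro 4: S0 reads c2=-14 → after 1×micro: -4; S1 reads c0=12 → after 1×micro: 12; S2 reads c0=12 → after 1×micro: -12 ⇒ (c0=-4, c1=12, c2=-12)
macro 5: S0 reads c2=-12 → after 1×micro: -32; S1 reads c0=-4 → after 1×micro: -4; S2 reads c0=-4 → after 1×micro: 4 ⇒ (c0=-32, c1=-4, c2=4)

S0 state at macro-step 5 = -32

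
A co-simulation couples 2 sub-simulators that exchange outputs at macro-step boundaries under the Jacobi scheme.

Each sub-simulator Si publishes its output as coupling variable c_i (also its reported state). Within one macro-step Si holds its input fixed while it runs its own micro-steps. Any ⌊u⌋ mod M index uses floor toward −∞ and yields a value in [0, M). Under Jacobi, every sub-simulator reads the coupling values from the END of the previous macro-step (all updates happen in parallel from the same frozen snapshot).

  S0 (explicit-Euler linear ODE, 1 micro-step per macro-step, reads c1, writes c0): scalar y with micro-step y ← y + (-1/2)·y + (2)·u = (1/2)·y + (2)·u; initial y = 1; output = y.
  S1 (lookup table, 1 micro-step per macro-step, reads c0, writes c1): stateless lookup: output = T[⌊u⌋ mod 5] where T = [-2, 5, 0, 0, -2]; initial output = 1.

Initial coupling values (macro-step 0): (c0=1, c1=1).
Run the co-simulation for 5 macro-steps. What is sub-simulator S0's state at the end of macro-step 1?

S0 state at macro-step 1 = 5/2

macro 1: S0 reads c1=1 → after 1×micro: 5/2; S1 reads c0=1 → after 1×micro: 5 ⇒ (c0=5/2, c1=5)
macro 2: S0 reads c1=5 → after 1×micro: 45/4; S1 reads c0=5/2 → after 1×micro: 0 ⇒ (c0=45/4, c1=0)
macro 3: S0 reads c1=0 → after 1×micro: 45/8; S1 reads c0=45/4 → after 1×micro: 5 ⇒ (c0=45/8, c1=5)
macro 4: S0 reads c1=5 → after 1×micro: 205/16; S1 reads c0=45/8 → after 1×micro: -2 ⇒ (c0=205/16, c1=-2)
macro 5: S0 reads c1=-2 → after 1×micro: 77/32; S1 reads c0=205/16 → after 1×micro: 0 ⇒ (c0=77/32, c1=0)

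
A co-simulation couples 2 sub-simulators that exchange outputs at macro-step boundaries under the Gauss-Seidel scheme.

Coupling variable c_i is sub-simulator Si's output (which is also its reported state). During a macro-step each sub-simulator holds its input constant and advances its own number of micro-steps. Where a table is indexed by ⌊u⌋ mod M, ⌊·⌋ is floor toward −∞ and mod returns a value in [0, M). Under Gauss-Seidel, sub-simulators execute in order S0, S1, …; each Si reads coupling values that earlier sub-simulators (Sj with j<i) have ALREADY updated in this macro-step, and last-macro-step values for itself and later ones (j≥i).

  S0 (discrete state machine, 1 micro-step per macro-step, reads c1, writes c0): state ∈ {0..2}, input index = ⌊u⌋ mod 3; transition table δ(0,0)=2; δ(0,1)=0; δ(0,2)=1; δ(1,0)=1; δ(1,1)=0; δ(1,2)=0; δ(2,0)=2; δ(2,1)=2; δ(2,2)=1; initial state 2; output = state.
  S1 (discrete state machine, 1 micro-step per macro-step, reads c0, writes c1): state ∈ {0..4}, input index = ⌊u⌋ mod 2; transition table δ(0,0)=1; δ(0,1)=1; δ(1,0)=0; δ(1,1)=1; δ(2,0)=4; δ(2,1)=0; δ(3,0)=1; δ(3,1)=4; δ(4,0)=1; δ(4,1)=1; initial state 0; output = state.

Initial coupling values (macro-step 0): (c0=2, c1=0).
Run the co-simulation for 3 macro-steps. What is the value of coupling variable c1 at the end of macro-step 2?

c1 at macro-step 2 = 0

macro 1: S0 reads c1=0 → after 1×micro: 2; S1 reads c0=2 → after 1×micro: 1 ⇒ (c0=2, c1=1)
macro 2: S0 reads c1=1 → after 1×micro: 2; S1 reads c0=2 → after 1×micro: 0 ⇒ (c0=2, c1=0)
macro 3: S0 reads c1=0 → after 1×micro: 2; S1 reads c0=2 → after 1×micro: 1 ⇒ (c0=2, c1=1)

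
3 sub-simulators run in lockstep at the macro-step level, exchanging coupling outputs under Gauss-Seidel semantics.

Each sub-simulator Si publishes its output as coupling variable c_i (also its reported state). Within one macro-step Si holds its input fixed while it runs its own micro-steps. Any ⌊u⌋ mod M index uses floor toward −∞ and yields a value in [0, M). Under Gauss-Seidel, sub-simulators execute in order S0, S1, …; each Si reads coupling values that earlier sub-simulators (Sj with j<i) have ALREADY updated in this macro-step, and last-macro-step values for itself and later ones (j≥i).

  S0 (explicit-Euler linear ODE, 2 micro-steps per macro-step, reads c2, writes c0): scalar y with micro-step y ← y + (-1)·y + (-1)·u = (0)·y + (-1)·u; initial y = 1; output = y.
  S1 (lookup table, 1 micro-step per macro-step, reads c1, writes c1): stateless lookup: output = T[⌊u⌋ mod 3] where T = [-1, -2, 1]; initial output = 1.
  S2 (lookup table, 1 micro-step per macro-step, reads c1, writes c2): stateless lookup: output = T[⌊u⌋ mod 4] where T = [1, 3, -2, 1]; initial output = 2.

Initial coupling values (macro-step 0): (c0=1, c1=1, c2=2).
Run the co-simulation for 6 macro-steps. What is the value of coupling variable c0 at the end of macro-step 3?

c0 at macro-step 3 = 2

macro 1: S0 reads c2=2 → after 2×micro: -2; S1 reads c1=1 → after 1×micro: -2; S2 reads c1=-2 → after 1×micro: -2 ⇒ (c0=-2, c1=-2, c2=-2)
macro 2: S0 reads c2=-2 → after 2×micro: 2; S1 reads c1=-2 → after 1×micro: -2; S2 reads c1=-2 → after 1×micro: -2 ⇒ (c0=2, c1=-2, c2=-2)
macro 3: S0 reads c2=-2 → after 2×micro: 2; S1 reads c1=-2 → after 1×micro: -2; S2 reads c1=-2 → after 1×micro: -2 ⇒ (c0=2, c1=-2, c2=-2)
macro 4: S0 reads c2=-2 → after 2×micro: 2; S1 reads c1=-2 → after 1×micro: -2; S2 reads c1=-2 → after 1×micro: -2 ⇒ (c0=2, c1=-2, c2=-2)
macro 5: S0 reads c2=-2 → after 2×micro: 2; S1 reads c1=-2 → after 1×micro: -2; S2 reads c1=-2 → after 1×micro: -2 ⇒ (c0=2, c1=-2, c2=-2)
macro 6: S0 reads c2=-2 → after 2×micro: 2; S1 reads c1=-2 → after 1×micro: -2; S2 reads c1=-2 → after 1×micro: -2 ⇒ (c0=2, c1=-2, c2=-2)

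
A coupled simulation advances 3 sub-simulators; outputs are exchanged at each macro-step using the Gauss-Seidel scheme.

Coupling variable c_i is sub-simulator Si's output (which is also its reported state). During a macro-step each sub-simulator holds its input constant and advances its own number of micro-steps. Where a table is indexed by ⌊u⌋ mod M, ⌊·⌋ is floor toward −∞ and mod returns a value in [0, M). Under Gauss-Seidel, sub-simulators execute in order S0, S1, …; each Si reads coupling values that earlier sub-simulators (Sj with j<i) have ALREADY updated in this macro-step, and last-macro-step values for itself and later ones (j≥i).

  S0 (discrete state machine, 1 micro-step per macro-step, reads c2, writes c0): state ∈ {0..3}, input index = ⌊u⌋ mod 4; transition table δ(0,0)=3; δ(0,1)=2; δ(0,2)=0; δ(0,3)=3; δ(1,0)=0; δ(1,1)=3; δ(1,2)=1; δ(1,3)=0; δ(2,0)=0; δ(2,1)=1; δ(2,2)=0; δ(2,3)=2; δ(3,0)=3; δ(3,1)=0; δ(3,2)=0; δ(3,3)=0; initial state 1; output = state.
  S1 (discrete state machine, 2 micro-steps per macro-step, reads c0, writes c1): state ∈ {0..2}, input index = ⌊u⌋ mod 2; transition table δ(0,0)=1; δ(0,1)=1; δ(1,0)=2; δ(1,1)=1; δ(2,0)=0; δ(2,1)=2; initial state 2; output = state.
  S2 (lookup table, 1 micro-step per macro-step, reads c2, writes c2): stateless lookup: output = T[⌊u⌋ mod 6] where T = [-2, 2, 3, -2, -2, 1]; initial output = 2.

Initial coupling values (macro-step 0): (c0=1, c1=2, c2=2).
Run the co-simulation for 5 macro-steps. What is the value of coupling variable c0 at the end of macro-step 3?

c0 at macro-step 3 = 0

macro 1: S0 reads c2=2 → after 1×micro: 1; S1 reads c0=1 → after 2×micro: 2; S2 reads c2=2 → after 1×micro: 3 ⇒ (c0=1, c1=2, c2=3)
macro 2: S0 reads c2=3 → after 1×micro: 0; S1 reads c0=0 → after 2×micro: 1; S2 reads c2=3 → after 1×micro: -2 ⇒ (c0=0, c1=1, c2=-2)
macro 3: S0 reads c2=-2 → after 1×micro: 0; S1 reads c0=0 → after 2×micro: 0; S2 reads c2=-2 → after 1×micro: -2 ⇒ (c0=0, c1=0, c2=-2)
macro 4: S0 reads c2=-2 → after 1×micro: 0; S1 reads c0=0 → after 2×micro: 2; S2 reads c2=-2 → after 1×micro: -2 ⇒ (c0=0, c1=2, c2=-2)
macro 5: S0 reads c2=-2 → after 1×micro: 0; S1 reads c0=0 → after 2×micro: 1; S2 reads c2=-2 → after 1×micro: -2 ⇒ (c0=0, c1=1, c2=-2)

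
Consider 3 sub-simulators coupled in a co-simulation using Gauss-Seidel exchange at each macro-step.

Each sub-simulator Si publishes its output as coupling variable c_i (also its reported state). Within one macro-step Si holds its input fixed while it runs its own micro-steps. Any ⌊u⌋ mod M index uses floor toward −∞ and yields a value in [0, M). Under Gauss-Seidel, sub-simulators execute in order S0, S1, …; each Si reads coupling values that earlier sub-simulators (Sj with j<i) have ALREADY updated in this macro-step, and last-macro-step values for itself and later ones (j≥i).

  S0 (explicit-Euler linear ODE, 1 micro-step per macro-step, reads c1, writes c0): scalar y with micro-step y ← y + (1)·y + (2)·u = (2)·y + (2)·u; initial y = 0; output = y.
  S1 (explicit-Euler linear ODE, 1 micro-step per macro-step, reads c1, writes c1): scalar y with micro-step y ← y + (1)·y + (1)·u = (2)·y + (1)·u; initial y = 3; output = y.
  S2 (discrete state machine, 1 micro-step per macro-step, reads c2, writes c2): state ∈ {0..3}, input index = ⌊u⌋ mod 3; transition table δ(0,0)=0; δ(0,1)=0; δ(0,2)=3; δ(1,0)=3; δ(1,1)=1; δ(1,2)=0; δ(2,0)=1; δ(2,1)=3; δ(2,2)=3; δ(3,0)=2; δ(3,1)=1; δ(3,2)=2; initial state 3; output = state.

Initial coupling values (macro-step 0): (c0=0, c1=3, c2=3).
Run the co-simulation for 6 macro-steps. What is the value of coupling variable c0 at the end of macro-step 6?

c0 at macro-step 6 = 3990

macro 1: S0 reads c1=3 → after 1×micro: 6; S1 reads c1=3 → after 1×micro: 9; S2 reads c2=3 → after 1×micro: 2 ⇒ (c0=6, c1=9, c2=2)
macro 2: S0 reads c1=9 → after 1×micro: 30; S1 reads c1=9 → after 1×micro: 27; S2 reads c2=2 → after 1×micro: 3 ⇒ (c0=30, c1=27, c2=3)
macro 3: S0 reads c1=27 → after 1×micro: 114; S1 reads c1=27 → after 1×micro: 81; S2 reads c2=3 → after 1×micro: 2 ⇒ (c0=114, c1=81, c2=2)
macro 4: S0 reads c1=81 → after 1×micro: 390; S1 reads c1=81 → after 1×micro: 243; S2 reads c2=2 → after 1×micro: 3 ⇒ (c0=390, c1=243, c2=3)
macro 5: S0 reads c1=243 → after 1×micro: 1266; S1 reads c1=243 → after 1×micro: 729; S2 reads c2=3 → after 1×micro: 2 ⇒ (c0=1266, c1=729, c2=2)
macro 6: S0 reads c1=729 → after 1×micro: 3990; S1 reads c1=729 → after 1×micro: 2187; S2 reads c2=2 → after 1×micro: 3 ⇒ (c0=3990, c1=2187, c2=3)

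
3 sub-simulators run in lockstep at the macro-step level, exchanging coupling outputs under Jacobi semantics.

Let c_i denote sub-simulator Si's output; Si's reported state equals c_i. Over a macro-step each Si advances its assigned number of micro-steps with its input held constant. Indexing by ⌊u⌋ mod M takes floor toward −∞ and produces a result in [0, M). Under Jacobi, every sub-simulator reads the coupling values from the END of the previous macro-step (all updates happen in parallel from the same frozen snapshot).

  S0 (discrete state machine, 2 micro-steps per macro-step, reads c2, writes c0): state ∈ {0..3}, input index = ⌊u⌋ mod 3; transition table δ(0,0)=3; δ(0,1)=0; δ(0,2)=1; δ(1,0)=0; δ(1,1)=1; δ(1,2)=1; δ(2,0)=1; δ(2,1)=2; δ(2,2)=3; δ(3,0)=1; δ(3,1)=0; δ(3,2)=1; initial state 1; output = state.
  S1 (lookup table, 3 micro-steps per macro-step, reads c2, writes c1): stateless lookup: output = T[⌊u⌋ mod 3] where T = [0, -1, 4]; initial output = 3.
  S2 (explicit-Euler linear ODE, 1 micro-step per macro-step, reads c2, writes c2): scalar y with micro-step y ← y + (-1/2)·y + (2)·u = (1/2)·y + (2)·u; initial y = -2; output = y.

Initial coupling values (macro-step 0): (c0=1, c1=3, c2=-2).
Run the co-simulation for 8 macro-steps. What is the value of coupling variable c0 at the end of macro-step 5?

macro 1: S0 reads c2=-2 → after 2×micro: 1; S1 reads c2=-2 → after 3×micro: -1; S2 reads c2=-2 → after 1×micro: -5 ⇒ (c0=1, c1=-1, c2=-5)
macro 2: S0 reads c2=-5 → after 2×micro: 1; S1 reads c2=-5 → after 3×micro: -1; S2 reads c2=-5 → after 1×micro: -25/2 ⇒ (c0=1, c1=-1, c2=-25/2)
macro 3: S0 reads c2=-25/2 → after 2×micro: 1; S1 reads c2=-25/2 → after 3×micro: 4; S2 reads c2=-25/2 → after 1×micro: -125/4 ⇒ (c0=1, c1=4, c2=-125/4)
macro 4: S0 reads c2=-125/4 → after 2×micro: 1; S1 reads c2=-125/4 → after 3×micro: -1; S2 reads c2=-125/4 → after 1×micro: -625/8 ⇒ (c0=1, c1=-1, c2=-625/8)
macro 5: S0 reads c2=-625/8 → after 2×micro: 1; S1 reads c2=-625/8 → after 3×micro: 4; S2 reads c2=-625/8 → after 1×micro: -3125/16 ⇒ (c0=1, c1=4, c2=-3125/16)
macro 6: S0 reads c2=-3125/16 → after 2×micro: 1; S1 reads c2=-3125/16 → after 3×micro: 4; S2 reads c2=-3125/16 → after 1×micro: -15625/32 ⇒ (c0=1, c1=4, c2=-15625/32)
macro 7: S0 reads c2=-15625/32 → after 2×micro: 3; S1 reads c2=-15625/32 → after 3×micro: 0; S2 reads c2=-15625/32 → after 1×micro: -78125/64 ⇒ (c0=3, c1=0, c2=-78125/64)
macro 8: S0 reads c2=-78125/64 → after 2×micro: 0; S1 reads c2=-78125/64 → after 3×micro: 0; S2 reads c2=-78125/64 → after 1×micro: -390625/128 ⇒ (c0=0, c1=0, c2=-390625/128)

c0 at macro-step 5 = 1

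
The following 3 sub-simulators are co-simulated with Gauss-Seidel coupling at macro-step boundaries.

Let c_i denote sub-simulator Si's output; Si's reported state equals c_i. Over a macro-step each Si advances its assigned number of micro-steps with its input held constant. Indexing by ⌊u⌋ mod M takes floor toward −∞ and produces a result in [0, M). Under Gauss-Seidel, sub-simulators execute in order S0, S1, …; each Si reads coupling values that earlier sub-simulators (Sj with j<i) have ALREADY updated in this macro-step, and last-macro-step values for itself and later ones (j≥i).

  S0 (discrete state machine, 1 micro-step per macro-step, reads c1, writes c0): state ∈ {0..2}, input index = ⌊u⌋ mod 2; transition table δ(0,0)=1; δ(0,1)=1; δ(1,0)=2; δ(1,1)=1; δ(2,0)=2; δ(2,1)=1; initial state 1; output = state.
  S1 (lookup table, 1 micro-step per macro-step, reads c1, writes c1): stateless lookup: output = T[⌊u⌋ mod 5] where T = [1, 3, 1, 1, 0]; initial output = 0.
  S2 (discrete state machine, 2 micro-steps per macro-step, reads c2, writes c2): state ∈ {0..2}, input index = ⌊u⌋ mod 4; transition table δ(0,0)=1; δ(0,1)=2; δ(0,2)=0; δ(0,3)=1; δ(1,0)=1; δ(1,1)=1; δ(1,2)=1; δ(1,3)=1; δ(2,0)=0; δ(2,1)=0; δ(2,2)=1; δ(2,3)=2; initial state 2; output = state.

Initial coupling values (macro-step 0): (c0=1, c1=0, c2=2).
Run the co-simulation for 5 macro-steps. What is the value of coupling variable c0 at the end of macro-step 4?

macro 1: S0 reads c1=0 → after 1×micro: 2; S1 reads c1=0 → after 1×micro: 1; S2 reads c2=2 → after 2×micro: 1 ⇒ (c0=2, c1=1, c2=1)
macro 2: S0 reads c1=1 → after 1×micro: 1; S1 reads c1=1 → after 1×micro: 3; S2 reads c2=1 → after 2×micro: 1 ⇒ (c0=1, c1=3, c2=1)
macro 3: S0 reads c1=3 → after 1×micro: 1; S1 reads c1=3 → after 1×micro: 1; S2 reads c2=1 → after 2×micro: 1 ⇒ (c0=1, c1=1, c2=1)
macro 4: S0 reads c1=1 → after 1×micro: 1; S1 reads c1=1 → after 1×micro: 3; S2 reads c2=1 → after 2×micro: 1 ⇒ (c0=1, c1=3, c2=1)
macro 5: S0 reads c1=3 → after 1×micro: 1; S1 reads c1=3 → after 1×micro: 1; S2 reads c2=1 → after 2×micro: 1 ⇒ (c0=1, c1=1, c2=1)

c0 at macro-step 4 = 1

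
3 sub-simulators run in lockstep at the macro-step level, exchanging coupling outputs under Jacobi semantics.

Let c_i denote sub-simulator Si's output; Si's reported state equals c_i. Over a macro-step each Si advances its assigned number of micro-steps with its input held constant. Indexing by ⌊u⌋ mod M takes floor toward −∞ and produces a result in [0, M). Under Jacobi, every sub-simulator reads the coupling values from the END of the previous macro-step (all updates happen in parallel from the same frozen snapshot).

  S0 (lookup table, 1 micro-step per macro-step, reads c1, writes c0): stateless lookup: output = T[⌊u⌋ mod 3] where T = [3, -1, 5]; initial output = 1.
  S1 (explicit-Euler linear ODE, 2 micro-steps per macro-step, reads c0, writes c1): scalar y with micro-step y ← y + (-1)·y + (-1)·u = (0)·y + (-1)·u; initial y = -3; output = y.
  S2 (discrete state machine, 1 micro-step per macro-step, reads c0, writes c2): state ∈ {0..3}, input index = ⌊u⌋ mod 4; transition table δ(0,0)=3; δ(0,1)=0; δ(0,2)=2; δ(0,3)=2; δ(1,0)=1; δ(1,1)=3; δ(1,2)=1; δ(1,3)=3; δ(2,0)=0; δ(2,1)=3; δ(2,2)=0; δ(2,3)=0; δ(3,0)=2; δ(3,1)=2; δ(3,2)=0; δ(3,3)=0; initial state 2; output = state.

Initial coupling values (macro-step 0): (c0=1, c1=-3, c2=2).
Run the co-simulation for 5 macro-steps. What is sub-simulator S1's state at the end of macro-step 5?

macro 1: S0 reads c1=-3 → after 1×micro: 3; S1 reads c0=1 → after 2×micro: -1; S2 reads c0=1 → after 1×micro: 3 ⇒ (c0=3, c1=-1, c2=3)
macro 2: S0 reads c1=-1 → after 1×micro: 5; S1 reads c0=3 → after 2×micro: -3; S2 reads c0=3 → after 1×micro: 0 ⇒ (c0=5, c1=-3, c2=0)
macro 3: S0 reads c1=-3 → after 1×micro: 3; S1 reads c0=5 → after 2×micro: -5; S2 reads c0=5 → after 1×micro: 0 ⇒ (c0=3, c1=-5, c2=0)
macro 4: S0 reads c1=-5 → after 1×micro: -1; S1 reads c0=3 → after 2×micro: -3; S2 reads c0=3 → after 1×micro: 2 ⇒ (c0=-1, c1=-3, c2=2)
macro 5: S0 reads c1=-3 → after 1×micro: 3; S1 reads c0=-1 → after 2×micro: 1; S2 reads c0=-1 → after 1×micro: 0 ⇒ (c0=3, c1=1, c2=0)

S1 state at macro-step 5 = 1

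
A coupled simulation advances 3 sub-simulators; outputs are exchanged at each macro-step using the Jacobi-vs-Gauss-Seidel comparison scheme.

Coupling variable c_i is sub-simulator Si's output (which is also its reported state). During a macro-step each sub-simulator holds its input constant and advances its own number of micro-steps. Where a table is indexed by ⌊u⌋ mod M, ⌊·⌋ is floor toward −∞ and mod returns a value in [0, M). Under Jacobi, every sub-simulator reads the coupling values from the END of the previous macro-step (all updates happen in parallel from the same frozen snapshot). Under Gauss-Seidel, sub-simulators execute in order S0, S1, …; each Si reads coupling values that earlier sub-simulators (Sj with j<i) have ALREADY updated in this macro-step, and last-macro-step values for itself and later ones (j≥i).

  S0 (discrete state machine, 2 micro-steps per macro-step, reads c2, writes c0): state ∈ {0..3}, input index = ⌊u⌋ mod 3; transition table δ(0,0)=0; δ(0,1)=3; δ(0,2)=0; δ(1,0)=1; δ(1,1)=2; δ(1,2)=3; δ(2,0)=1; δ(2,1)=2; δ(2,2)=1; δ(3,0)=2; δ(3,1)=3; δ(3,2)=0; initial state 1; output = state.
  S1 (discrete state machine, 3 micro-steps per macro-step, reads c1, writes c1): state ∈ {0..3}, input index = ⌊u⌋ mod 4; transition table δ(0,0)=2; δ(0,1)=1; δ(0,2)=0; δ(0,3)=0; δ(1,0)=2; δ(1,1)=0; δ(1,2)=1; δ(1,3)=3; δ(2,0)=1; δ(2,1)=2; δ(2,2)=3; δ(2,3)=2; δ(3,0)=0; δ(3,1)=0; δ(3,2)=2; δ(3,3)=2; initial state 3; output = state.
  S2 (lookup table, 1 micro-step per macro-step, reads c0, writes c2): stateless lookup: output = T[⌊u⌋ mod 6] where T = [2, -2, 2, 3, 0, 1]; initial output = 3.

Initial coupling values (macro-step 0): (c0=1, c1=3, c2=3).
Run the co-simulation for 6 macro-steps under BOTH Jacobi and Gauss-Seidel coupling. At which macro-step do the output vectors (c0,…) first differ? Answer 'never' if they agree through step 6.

first divergence at macro-step: 2

[Jacobi] macro 1: S0 reads c2=3 → after 2×micro: 1; S1 reads c1=3 → after 3×micro: 2; S2 reads c0=1 → after 1×micro: -2 ⇒ (c0=1, c1=2, c2=-2)
[Jacobi] macro 2: S0 reads c2=-2 → after 2×micro: 2; S1 reads c1=2 → after 3×micro: 3; S2 reads c0=1 → after 1×micro: -2 ⇒ (c0=2, c1=3, c2=-2)
[Jacobi] macro 3: S0 reads c2=-2 → after 2×micro: 2; S1 reads c1=3 → after 3×micro: 2; S2 reads c0=2 → after 1×micro: 2 ⇒ (c0=2, c1=2, c2=2)
[Jacobi] macro 4: S0 reads c2=2 → after 2×micro: 3; S1 reads c1=2 → after 3×micro: 3; S2 reads c0=2 → after 1×micro: 2 ⇒ (c0=3, c1=3, c2=2)
[Jacobi] macro 5: S0 reads c2=2 → after 2×micro: 0; S1 reads c1=3 → after 3×micro: 2; S2 reads c0=3 → after 1×micro: 3 ⇒ (c0=0, c1=2, c2=3)
[Jacobi] macro 6: S0 reads c2=3 → after 2×micro: 0; S1 reads c1=2 → after 3×micro: 3; S2 reads c0=0 → after 1×micro: 2 ⇒ (c0=0, c1=3, c2=2)
[Gauss-Seidel] macro 1: S0 reads c2=3 → after 2×micro: 1; S1 reads c1=3 → after 3×micro: 2; S2 reads c0=1 → after 1×micro: -2 ⇒ (c0=1, c1=2, c2=-2)
[Gauss-Seidel] macro 2: S0 reads c2=-2 → after 2×micro: 2; S1 reads c1=2 → after 3×micro: 3; S2 reads c0=2 → after 1×micro: 2 ⇒ (c0=2, c1=3, c2=2)
[Gauss-Seidel] macro 3: S0 reads c2=2 → after 2×micro: 3; S1 reads c1=3 → after 3×micro: 2; S2 reads c0=3 → after 1×micro: 3 ⇒ (c0=3, c1=2, c2=3)
[Gauss-Seidel] macro 4: S0 reads c2=3 → after 2×micro: 1; S1 reads c1=2 → after 3×micro: 3; S2 reads c0=1 → after 1×micro: -2 ⇒ (c0=1, c1=3, c2=-2)
[Gauss-Seidel] macro 5: S0 reads c2=-2 → after 2×micro: 2; S1 reads c1=3 → after 3×micro: 2; S2 reads c0=2 → after 1×micro: 2 ⇒ (c0=2, c1=2, c2=2)
[Gauss-Seidel] macro 6: S0 reads c2=2 → after 2×micro: 3; S1 reads c1=2 → after 3×micro: 3; S2 reads c0=3 → after 1×micro: 3 ⇒ (c0=3, c1=3, c2=3)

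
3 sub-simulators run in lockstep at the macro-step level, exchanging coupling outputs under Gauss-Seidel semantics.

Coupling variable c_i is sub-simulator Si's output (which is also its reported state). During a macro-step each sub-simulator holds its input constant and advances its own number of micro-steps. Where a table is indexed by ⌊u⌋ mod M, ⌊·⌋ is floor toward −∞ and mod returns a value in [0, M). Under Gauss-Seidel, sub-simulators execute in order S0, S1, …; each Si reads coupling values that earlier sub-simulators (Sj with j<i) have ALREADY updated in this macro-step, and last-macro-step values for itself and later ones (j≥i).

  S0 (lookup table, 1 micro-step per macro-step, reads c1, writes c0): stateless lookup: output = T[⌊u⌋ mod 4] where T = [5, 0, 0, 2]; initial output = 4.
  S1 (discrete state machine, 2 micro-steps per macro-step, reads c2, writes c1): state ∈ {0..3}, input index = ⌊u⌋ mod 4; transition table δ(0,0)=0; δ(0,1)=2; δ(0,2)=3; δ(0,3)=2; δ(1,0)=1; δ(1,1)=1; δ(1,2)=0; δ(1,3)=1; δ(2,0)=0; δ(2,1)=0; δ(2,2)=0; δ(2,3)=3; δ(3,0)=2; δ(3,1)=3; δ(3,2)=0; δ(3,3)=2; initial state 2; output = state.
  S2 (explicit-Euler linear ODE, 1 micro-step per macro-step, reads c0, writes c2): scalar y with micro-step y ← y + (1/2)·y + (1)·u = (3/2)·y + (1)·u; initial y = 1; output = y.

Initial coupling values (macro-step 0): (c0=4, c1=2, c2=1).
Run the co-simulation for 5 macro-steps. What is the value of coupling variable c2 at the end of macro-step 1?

macro 1: S0 reads c1=2 → after 1×micro: 0; S1 reads c2=1 → after 2×micro: 2; S2 reads c0=0 → after 1×micro: 3/2 ⇒ (c0=0, c1=2, c2=3/2)
macro 2: S0 reads c1=2 → after 1×micro: 0; S1 reads c2=3/2 → after 2×micro: 2; S2 reads c0=0 → after 1×micro: 9/4 ⇒ (c0=0, c1=2, c2=9/4)
macro 3: S0 reads c1=2 → after 1×micro: 0; S1 reads c2=9/4 → after 2×micro: 3; S2 reads c0=0 → after 1×micro: 27/8 ⇒ (c0=0, c1=3, c2=27/8)
macro 4: S0 reads c1=3 → after 1×micro: 2; S1 reads c2=27/8 → after 2×micro: 3; S2 reads c0=2 → after 1×micro: 113/16 ⇒ (c0=2, c1=3, c2=113/16)
macro 5: S0 reads c1=3 → after 1×micro: 2; S1 reads c2=113/16 → after 2×micro: 3; S2 reads c0=2 → after 1×micro: 403/32 ⇒ (c0=2, c1=3, c2=403/32)

c2 at macro-step 1 = 3/2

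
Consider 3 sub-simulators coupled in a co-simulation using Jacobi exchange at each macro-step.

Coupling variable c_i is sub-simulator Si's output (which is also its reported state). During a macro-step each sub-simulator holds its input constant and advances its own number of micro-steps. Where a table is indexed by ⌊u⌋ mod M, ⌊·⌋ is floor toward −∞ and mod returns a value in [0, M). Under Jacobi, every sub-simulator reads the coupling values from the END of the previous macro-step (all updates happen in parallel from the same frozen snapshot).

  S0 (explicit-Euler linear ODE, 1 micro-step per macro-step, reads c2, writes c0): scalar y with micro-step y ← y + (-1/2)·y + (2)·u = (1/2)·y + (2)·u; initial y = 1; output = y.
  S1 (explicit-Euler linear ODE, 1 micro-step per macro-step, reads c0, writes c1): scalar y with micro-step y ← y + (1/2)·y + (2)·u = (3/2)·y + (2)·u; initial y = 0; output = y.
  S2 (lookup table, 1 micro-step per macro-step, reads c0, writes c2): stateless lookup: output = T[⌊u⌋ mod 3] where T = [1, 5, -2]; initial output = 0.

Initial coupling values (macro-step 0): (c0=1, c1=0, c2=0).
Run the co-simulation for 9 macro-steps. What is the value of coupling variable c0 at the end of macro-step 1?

macro 1: S0 reads c2=0 → after 1×micro: 1/2; S1 reads c0=1 → after 1×micro: 2; S2 reads c0=1 → after 1×micro: 5 ⇒ (c0=1/2, c1=2, c2=5)
macro 2: S0 reads c2=5 → after 1×micro: 41/4; S1 reads c0=1/2 → after 1×micro: 4; S2 reads c0=1/2 → after 1×micro: 1 ⇒ (c0=41/4, c1=4, c2=1)
macro 3: S0 reads c2=1 → after 1×micro: 57/8; S1 reads c0=41/4 → after 1×micro: 53/2; S2 reads c0=41/4 → after 1×micro: 5 ⇒ (c0=57/8, c1=53/2, c2=5)
macro 4: S0 reads c2=5 → after 1×micro: 217/16; S1 reads c0=57/8 → after 1×micro: 54; S2 reads c0=57/8 → after 1×micro: 5 ⇒ (c0=217/16, c1=54, c2=5)
macro 5: S0 reads c2=5 → after 1×micro: 537/32; S1 reads c0=217/16 → after 1×micro: 865/8; S2 reads c0=217/16 → after 1×micro: 5 ⇒ (c0=537/32, c1=865/8, c2=5)
macro 6: S0 reads c2=5 → after 1×micro: 1177/64; S1 reads c0=537/32 → after 1×micro: 783/4; S2 reads c0=537/32 → after 1×micro: 5 ⇒ (c0=1177/64, c1=783/4, c2=5)
macro 7: S0 reads c2=5 → after 1×micro: 2457/128; S1 reads c0=1177/64 → after 1×micro: 10573/32; S2 reads c0=1177/64 → after 1×micro: 1 ⇒ (c0=2457/128, c1=10573/32, c2=1)
macro 8: S0 reads c2=1 → after 1×micro: 2969/256; S1 reads c0=2457/128 → after 1×micro: 534; S2 reads c0=2457/128 → after 1×micro: 5 ⇒ (c0=2969/256, c1=534, c2=5)
macro 9: S0 reads c2=5 → after 1×micro: 8089/512; S1 reads c0=2969/256 → after 1×micro: 105497/128; S2 reads c0=2969/256 → after 1×micro: -2 ⇒ (c0=8089/512, c1=105497/128, c2=-2)

c0 at macro-step 1 = 1/2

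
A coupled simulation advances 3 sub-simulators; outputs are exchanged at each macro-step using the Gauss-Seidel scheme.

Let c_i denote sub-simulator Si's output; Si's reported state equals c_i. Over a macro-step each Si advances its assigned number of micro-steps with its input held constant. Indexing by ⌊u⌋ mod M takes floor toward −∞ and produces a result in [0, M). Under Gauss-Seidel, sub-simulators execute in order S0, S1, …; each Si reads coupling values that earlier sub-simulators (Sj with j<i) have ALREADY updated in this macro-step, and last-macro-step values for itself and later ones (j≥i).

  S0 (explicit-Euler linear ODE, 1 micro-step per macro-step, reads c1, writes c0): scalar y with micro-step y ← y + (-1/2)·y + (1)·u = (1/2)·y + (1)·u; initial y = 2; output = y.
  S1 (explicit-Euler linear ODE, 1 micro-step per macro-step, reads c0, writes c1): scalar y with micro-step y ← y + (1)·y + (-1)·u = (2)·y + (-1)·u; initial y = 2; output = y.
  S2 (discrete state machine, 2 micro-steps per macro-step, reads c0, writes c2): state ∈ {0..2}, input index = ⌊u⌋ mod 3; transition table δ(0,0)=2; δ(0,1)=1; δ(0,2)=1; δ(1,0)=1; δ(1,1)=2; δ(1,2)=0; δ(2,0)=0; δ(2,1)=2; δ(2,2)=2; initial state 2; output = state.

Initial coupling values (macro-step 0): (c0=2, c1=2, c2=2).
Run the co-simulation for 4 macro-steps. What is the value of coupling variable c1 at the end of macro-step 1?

c1 at macro-step 1 = 1

macro 1: S0 reads c1=2 → after 1×micro: 3; S1 reads c0=3 → after 1×micro: 1; S2 reads c0=3 → after 2×micro: 2 ⇒ (c0=3, c1=1, c2=2)
macro 2: S0 reads c1=1 → after 1×micro: 5/2; S1 reads c0=5/2 → after 1×micro: -1/2; S2 reads c0=5/2 → after 2×micro: 2 ⇒ (c0=5/2, c1=-1/2, c2=2)
macro 3: S0 reads c1=-1/2 → after 1×micro: 3/4; S1 reads c0=3/4 → after 1×micro: -7/4; S2 reads c0=3/4 → after 2×micro: 2 ⇒ (c0=3/4, c1=-7/4, c2=2)
macro 4: S0 reads c1=-7/4 → after 1×micro: -11/8; S1 reads c0=-11/8 → after 1×micro: -17/8; S2 reads c0=-11/8 → after 2×micro: 2 ⇒ (c0=-11/8, c1=-17/8, c2=2)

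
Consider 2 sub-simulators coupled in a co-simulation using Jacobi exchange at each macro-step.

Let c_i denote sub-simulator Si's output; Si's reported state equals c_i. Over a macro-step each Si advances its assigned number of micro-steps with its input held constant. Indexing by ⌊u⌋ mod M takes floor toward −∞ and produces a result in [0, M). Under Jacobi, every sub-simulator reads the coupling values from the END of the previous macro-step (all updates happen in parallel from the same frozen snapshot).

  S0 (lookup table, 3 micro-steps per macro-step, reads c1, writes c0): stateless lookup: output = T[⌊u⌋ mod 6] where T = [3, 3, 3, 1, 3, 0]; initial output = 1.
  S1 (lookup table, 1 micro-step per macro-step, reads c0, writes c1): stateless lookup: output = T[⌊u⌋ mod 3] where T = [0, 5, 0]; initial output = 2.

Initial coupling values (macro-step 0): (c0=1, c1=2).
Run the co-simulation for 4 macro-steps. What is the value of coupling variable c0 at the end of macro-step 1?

macro 1: S0 reads c1=2 → after 3×micro: 3; S1 reads c0=1 → after 1×micro: 5 ⇒ (c0=3, c1=5)
macro 2: S0 reads c1=5 → after 3×micro: 0; S1 reads c0=3 → after 1×micro: 0 ⇒ (c0=0, c1=0)
macro 3: S0 reads c1=0 → after 3×micro: 3; S1 reads c0=0 → after 1×micro: 0 ⇒ (c0=3, c1=0)
macro 4: S0 reads c1=0 → after 3×micro: 3; S1 reads c0=3 → after 1×micro: 0 ⇒ (c0=3, c1=0)

c0 at macro-step 1 = 3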